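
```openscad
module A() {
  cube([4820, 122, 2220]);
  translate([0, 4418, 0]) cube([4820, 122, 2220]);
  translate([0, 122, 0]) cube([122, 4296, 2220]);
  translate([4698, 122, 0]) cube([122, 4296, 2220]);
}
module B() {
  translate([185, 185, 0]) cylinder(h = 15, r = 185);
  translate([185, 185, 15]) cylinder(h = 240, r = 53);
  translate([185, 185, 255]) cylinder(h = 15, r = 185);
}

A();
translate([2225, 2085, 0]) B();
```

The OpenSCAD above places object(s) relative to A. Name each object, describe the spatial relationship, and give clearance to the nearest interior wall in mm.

Clearances: x = 2103, y = 1963; minimum 1963 mm.

A is a house frame. B is a spool. The spool sits inside the house frame, centred. The clearance to the nearest interior wall is 1963 mm.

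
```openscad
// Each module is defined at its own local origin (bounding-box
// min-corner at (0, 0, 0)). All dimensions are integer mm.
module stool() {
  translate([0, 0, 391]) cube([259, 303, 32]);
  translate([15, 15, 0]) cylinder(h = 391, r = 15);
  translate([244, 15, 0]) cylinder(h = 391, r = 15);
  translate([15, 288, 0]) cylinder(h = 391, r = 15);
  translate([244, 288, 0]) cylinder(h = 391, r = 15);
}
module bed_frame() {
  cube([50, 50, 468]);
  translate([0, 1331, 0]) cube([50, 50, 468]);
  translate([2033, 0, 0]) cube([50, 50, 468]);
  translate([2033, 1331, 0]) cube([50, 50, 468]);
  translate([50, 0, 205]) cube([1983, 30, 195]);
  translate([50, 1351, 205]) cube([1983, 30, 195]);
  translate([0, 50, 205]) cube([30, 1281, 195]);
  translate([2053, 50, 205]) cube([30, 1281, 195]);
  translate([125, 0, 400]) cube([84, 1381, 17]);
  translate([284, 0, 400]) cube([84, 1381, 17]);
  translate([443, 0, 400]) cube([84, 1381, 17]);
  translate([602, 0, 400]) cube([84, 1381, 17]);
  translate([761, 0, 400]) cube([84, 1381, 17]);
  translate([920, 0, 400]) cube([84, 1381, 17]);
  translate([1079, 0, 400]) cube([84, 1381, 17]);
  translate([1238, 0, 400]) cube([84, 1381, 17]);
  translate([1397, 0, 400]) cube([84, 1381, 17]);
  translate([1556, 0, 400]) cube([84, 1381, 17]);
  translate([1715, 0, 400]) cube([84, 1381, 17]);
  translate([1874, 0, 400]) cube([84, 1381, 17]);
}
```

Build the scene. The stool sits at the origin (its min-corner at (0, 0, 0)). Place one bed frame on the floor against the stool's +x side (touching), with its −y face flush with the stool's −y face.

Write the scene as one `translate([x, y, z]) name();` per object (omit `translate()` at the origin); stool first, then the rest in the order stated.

stool();
translate([259, 0, 0]) bed_frame();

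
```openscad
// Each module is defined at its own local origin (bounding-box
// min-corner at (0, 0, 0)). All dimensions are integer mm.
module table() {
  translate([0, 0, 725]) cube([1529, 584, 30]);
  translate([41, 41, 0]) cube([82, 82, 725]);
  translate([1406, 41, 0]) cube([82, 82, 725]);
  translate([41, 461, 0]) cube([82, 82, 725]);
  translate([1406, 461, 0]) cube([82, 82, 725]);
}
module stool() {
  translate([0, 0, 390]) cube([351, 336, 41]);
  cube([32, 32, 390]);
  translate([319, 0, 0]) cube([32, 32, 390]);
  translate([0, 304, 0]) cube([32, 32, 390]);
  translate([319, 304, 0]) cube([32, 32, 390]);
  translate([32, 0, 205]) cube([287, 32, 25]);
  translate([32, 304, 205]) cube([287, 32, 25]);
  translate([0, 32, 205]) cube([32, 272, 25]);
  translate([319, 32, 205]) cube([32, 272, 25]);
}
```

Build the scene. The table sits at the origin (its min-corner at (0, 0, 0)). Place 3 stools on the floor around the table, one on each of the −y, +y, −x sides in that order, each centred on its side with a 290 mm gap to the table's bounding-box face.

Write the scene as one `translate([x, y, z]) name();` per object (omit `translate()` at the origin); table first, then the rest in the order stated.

table();
translate([589, -626, 0]) stool();
translate([589, 874, 0]) stool();
translate([-641, 124, 0]) stool();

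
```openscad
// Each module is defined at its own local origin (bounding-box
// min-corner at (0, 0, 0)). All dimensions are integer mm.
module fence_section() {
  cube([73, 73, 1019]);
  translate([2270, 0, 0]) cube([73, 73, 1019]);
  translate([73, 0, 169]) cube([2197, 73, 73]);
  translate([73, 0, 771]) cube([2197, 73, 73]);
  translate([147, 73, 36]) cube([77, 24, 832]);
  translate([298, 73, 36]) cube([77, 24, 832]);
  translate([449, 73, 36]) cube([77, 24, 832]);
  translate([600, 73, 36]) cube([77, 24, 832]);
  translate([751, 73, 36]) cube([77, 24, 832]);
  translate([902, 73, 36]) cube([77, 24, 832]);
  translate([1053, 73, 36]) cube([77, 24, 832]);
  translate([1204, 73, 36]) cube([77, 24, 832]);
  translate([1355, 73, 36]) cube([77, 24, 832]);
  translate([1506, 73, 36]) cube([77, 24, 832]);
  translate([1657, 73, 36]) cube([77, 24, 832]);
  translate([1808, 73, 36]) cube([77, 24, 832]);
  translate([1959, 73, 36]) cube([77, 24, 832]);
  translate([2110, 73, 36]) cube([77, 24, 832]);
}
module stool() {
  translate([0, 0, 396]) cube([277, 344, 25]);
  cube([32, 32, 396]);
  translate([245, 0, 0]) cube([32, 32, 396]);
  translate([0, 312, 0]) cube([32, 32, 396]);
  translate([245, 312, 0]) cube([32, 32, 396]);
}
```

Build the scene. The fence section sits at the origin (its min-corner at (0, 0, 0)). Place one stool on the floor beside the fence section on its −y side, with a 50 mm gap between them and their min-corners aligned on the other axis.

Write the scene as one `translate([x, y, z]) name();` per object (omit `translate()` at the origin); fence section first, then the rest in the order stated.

fence_section();
translate([0, -394, 0]) stool();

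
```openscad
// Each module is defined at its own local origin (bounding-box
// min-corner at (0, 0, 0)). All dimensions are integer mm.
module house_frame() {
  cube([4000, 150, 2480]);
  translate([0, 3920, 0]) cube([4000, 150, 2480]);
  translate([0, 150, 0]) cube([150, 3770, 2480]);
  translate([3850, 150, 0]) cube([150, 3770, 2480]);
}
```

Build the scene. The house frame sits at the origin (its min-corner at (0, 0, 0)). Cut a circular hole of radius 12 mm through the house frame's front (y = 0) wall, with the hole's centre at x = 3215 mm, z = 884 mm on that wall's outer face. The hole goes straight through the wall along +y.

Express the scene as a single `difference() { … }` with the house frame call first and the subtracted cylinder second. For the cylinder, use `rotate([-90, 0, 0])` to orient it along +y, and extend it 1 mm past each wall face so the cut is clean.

difference() {
  house_frame();
  translate([3215, -1, 884]) rotate([-90, 0, 0]) cylinder(h = 152, r = 12);
}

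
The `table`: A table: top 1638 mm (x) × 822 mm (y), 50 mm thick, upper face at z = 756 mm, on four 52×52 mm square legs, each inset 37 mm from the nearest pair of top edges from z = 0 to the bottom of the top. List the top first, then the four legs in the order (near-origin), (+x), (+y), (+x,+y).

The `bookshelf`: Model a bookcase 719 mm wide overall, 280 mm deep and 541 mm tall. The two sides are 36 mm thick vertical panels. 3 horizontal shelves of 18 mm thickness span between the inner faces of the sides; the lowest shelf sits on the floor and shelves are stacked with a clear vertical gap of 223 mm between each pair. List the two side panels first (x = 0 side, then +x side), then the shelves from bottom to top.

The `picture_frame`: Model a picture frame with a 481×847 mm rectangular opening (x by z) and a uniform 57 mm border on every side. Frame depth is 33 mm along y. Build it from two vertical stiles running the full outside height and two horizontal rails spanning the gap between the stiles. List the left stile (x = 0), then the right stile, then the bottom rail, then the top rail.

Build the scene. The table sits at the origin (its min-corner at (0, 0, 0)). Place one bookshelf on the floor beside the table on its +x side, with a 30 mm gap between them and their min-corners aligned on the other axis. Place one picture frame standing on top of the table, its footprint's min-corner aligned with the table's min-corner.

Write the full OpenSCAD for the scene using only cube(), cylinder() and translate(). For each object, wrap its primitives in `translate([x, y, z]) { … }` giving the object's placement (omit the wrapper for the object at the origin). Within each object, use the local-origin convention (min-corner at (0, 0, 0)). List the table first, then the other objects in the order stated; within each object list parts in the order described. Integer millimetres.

translate([0, 0, 706]) cube([1638, 822, 50]);
translate([37, 37, 0]) cube([52, 52, 706]);
translate([1549, 37, 0]) cube([52, 52, 706]);
translate([37, 733, 0]) cube([52, 52, 706]);
translate([1549, 733, 0]) cube([52, 52, 706]);
translate([1668, 0, 0]) {
  cube([36, 280, 541]);
  translate([683, 0, 0]) cube([36, 280, 541]);
  translate([36, 0, 0]) cube([647, 280, 18]);
  translate([36, 0, 241]) cube([647, 280, 18]);
  translate([36, 0, 482]) cube([647, 280, 18]);
}
translate([0, 0, 756]) {
  cube([57, 33, 961]);
  translate([538, 0, 0]) cube([57, 33, 961]);
  translate([57, 0, 0]) cube([481, 33, 57]);
  translate([57, 0, 904]) cube([481, 33, 57]);
}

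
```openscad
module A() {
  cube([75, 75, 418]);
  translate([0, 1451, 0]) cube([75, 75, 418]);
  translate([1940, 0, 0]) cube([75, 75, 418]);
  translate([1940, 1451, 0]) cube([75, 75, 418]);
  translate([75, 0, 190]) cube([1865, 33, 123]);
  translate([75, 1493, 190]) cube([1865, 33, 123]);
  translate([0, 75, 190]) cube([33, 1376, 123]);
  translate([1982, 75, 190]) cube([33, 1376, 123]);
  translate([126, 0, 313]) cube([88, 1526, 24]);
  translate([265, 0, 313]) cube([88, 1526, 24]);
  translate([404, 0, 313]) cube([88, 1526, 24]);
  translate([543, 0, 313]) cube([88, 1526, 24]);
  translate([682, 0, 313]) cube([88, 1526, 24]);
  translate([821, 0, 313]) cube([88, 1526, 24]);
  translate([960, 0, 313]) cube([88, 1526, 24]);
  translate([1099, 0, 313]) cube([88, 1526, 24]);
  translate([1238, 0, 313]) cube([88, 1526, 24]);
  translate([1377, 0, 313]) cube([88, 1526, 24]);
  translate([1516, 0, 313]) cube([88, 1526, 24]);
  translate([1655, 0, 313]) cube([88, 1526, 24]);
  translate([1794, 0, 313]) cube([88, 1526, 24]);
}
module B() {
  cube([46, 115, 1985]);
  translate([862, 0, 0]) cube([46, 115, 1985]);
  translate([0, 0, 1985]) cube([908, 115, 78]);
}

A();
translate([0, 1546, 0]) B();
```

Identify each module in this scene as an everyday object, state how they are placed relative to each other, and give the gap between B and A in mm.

A is a bed frame. B is a door frame. The door frame is on the floor beside the bed frame on its +y side. The gap between the door frame and the bed frame is 20 mm.

The door frame's nearest face is 20 mm from the bed frame's +y face.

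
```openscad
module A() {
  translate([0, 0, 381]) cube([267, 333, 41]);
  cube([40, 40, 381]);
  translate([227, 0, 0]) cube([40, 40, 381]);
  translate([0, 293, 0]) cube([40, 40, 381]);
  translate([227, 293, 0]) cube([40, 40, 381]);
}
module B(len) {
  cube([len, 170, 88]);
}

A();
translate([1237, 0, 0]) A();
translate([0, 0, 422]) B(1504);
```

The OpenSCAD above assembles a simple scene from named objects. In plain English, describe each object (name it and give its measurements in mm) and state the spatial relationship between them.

A is a four-legged stool. The seat is 267×333 mm, 41 mm thick, top at z = 422 mm. It stands on four square legs, each 40×40 mm in cross-section, from z = 0 to the seat underside, each flush with a corner of the seat.

B is a rectangular beam 1504 mm long (x), 170 mm deep (y), 88 mm thick (z).

The beam spans the tops of two stools placed 970 mm apart, resting at z = 422 mm.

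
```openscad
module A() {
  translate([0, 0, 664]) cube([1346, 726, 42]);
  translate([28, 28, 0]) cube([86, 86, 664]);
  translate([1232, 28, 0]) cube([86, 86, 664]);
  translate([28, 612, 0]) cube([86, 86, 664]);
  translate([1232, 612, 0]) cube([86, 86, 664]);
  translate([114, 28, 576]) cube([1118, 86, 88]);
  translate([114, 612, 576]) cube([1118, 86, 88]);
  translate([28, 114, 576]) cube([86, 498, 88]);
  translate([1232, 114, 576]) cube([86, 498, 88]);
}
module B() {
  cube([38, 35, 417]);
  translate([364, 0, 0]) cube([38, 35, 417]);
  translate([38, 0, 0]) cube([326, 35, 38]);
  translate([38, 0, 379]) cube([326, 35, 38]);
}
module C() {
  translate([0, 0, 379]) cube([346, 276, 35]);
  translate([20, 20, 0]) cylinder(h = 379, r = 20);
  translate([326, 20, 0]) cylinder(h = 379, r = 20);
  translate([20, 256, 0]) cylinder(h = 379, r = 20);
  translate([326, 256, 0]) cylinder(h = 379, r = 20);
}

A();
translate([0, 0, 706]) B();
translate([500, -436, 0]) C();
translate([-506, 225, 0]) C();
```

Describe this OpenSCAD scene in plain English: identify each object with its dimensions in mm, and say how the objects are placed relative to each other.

A is a table: top 1346 mm (x) × 726 mm (y), 42 mm thick, upper face at z = 706 mm, on four 86×86 mm square legs, each inset 28 mm from the nearest pair of top edges, running from z = 0 to the bottom of the top. Four apron rails, 86 mm thick and 88 mm tall, run between adjacent legs with their top edges flush with the underside of the top and their outer faces flush with the legs' outer faces.

B is a rectangular picture frame lying in the x–z plane (depth along y). The opening is 326 mm wide (x) by 341 mm tall (z), surrounded by a border 38 mm wide on all four sides. The frame is 35 mm deep and is made of two full-height vertical stiles with two horizontal rails fitted between them.

C is a four-legged stool. The seat is a 346×276×35 mm slab whose top surface is at z = 414 mm; four round legs, each 40 mm in diameter, run from the floor (z = 0) to the underside of the seat, each leg's axis is inset half a diameter from the nearest pair of seat edges (so the leg's bounding box is flush with the corner).

The picture frame is on top of the table. Two stools sit around the table at the −y, −x sides.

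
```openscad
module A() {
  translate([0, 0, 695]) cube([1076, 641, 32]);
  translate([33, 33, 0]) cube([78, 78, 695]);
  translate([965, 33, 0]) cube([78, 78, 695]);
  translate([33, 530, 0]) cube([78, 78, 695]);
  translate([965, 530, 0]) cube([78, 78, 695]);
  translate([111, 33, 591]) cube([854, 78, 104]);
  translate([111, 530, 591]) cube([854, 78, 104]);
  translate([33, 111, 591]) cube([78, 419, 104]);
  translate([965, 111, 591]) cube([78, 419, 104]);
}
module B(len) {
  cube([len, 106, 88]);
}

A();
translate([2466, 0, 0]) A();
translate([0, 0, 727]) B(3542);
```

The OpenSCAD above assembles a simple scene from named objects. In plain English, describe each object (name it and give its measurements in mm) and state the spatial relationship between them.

A is a rectangular dining table. The top is 1076×641×32 mm with its upper surface at z = 727 mm. It stands on four 78×78 mm square legs, each inset 33 mm from the nearest pair of top edges, running from the floor to the underside of the top. Four apron rails, 78 mm thick and 104 mm tall, run between adjacent legs with their top edges flush with the underside of the top and their outer faces flush with the legs' outer faces.

B is a rectangular beam 3542 mm long (x), 106 mm deep (y), 88 mm thick (z).

The beam spans the tops of two tables placed 1390 mm apart, resting at z = 727 mm.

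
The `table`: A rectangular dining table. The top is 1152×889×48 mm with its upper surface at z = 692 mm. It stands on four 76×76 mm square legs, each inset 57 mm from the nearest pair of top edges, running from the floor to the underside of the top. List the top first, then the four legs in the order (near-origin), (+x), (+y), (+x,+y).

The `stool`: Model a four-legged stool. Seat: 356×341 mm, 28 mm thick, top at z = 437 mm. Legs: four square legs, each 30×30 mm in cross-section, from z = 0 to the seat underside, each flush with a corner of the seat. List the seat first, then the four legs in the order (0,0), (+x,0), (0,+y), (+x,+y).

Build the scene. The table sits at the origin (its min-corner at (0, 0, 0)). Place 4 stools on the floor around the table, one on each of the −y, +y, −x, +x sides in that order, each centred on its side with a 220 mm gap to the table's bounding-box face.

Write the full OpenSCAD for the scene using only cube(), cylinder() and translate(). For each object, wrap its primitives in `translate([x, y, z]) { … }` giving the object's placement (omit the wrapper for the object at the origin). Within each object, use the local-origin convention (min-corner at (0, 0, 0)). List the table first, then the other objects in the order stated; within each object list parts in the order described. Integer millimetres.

translate([0, 0, 644]) cube([1152, 889, 48]);
translate([57, 57, 0]) cube([76, 76, 644]);
translate([1019, 57, 0]) cube([76, 76, 644]);
translate([57, 756, 0]) cube([76, 76, 644]);
translate([1019, 756, 0]) cube([76, 76, 644]);
translate([398, -561, 0]) {
  translate([0, 0, 409]) cube([356, 341, 28]);
  cube([30, 30, 409]);
  translate([326, 0, 0]) cube([30, 30, 409]);
  translate([0, 311, 0]) cube([30, 30, 409]);
  translate([326, 311, 0]) cube([30, 30, 409]);
}
translate([398, 1109, 0]) {
  translate([0, 0, 409]) cube([356, 341, 28]);
  cube([30, 30, 409]);
  translate([326, 0, 0]) cube([30, 30, 409]);
  translate([0, 311, 0]) cube([30, 30, 409]);
  translate([326, 311, 0]) cube([30, 30, 409]);
}
translate([-576, 274, 0]) {
  translate([0, 0, 409]) cube([356, 341, 28]);
  cube([30, 30, 409]);
  translate([326, 0, 0]) cube([30, 30, 409]);
  translate([0, 311, 0]) cube([30, 30, 409]);
  translate([326, 311, 0]) cube([30, 30, 409]);
}
translate([1372, 274, 0]) {
  translate([0, 0, 409]) cube([356, 341, 28]);
  cube([30, 30, 409]);
  translate([326, 0, 0]) cube([30, 30, 409]);
  translate([0, 311, 0]) cube([30, 30, 409]);
  translate([326, 311, 0]) cube([30, 30, 409]);
}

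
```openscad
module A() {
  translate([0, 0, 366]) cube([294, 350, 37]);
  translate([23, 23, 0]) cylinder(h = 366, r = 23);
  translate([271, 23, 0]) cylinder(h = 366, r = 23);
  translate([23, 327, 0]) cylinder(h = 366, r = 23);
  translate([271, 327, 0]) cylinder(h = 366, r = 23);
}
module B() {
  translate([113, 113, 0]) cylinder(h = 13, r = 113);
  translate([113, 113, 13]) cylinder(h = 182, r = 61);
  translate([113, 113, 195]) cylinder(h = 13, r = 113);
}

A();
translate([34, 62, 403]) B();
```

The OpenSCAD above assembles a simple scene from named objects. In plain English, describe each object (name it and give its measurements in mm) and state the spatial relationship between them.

A is a four-legged stool. The seat is a 294×350×37 mm slab whose top surface is at z = 403 mm; four round legs, each 46 mm in diameter, run from the floor (z = 0) to the underside of the seat, each leg's axis is inset half a diameter from the nearest pair of seat edges (so the leg's bounding box is flush with the corner).

B is a spool: two coaxial disc flanges of radius 113 mm and thickness 13 mm, joined by a core cylinder of radius 61 mm and height 182 mm. The lower flange rests on z = 0 and the three cylinders share a vertical axis.

The spool is on top of the stool, centred.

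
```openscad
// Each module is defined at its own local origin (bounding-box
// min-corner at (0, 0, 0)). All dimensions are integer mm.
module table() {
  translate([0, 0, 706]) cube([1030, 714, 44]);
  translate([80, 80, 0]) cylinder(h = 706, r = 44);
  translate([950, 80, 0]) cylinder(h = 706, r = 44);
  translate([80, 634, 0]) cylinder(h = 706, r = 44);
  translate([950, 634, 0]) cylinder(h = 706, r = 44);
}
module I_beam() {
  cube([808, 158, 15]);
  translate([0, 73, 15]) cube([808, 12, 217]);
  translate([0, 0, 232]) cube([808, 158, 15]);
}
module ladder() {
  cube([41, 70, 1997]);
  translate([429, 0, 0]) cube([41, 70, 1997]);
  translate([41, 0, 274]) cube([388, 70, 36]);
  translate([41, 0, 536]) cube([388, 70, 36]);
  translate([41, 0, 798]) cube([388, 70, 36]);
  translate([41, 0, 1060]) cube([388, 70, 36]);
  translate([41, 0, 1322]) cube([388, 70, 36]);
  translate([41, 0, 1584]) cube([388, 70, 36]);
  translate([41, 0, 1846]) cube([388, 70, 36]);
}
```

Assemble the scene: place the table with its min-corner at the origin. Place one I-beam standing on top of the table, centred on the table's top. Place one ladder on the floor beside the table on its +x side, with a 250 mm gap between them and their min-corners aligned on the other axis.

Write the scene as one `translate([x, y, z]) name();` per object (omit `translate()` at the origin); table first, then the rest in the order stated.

table();
translate([111, 278, 750]) I_beam();
translate([1280, 0, 0]) ladder();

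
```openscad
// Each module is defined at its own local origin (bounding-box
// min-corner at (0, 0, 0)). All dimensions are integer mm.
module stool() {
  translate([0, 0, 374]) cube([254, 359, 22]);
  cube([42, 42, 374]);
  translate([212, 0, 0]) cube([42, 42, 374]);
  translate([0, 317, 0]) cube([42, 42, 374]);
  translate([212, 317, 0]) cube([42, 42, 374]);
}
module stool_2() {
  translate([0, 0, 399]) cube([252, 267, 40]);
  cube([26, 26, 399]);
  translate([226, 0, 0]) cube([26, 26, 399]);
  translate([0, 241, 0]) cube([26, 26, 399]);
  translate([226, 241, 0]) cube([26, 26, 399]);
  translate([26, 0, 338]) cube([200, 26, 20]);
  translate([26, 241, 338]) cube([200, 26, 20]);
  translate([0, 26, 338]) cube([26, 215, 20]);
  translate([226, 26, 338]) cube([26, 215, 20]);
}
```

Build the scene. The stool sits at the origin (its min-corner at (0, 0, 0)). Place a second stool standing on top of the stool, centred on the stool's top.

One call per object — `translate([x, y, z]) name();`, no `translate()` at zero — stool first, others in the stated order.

stool();
translate([1, 46, 396]) stool_2();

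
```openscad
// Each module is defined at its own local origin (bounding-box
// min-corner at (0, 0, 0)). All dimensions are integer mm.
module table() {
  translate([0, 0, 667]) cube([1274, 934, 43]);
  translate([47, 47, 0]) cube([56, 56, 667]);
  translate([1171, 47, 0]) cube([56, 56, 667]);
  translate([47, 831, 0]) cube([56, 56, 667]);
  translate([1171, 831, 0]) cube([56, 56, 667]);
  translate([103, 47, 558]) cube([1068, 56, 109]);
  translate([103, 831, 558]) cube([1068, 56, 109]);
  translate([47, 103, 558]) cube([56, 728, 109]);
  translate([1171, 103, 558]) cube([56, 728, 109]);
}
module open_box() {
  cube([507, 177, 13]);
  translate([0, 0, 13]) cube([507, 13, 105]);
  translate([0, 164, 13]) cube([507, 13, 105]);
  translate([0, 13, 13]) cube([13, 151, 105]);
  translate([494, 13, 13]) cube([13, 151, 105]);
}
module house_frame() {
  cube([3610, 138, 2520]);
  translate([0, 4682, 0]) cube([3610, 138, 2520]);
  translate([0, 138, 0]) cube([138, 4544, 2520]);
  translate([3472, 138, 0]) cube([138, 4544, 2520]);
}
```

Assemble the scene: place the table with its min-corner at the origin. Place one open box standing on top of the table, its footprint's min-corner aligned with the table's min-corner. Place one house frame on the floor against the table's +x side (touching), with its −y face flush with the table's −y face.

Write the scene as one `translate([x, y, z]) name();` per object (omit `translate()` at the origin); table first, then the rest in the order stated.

table();
translate([0, 0, 710]) open_box();
translate([1274, 0, 0]) house_frame();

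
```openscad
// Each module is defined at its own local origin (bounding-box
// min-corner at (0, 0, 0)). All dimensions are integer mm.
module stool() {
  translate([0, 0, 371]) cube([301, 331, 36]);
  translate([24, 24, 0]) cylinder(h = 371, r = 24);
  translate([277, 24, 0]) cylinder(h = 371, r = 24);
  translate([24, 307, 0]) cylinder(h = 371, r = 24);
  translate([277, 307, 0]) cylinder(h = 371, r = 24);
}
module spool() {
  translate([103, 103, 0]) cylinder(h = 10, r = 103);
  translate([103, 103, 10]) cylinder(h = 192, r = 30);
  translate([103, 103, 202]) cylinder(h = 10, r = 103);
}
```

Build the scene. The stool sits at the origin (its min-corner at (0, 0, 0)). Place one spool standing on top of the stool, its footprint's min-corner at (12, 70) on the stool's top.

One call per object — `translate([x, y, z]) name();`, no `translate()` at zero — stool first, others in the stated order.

stool();
translate([12, 70, 407]) spool();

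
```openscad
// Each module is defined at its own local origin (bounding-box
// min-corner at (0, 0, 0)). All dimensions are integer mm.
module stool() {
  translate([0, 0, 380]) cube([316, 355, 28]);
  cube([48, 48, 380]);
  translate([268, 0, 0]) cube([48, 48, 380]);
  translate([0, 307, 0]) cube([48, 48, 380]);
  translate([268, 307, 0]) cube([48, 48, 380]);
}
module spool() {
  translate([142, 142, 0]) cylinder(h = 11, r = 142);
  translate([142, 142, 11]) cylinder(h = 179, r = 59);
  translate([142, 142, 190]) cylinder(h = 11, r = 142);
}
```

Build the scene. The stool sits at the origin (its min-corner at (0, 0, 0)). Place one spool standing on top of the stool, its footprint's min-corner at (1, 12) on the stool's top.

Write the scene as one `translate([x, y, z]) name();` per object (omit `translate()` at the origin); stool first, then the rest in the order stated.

stool();
translate([1, 12, 408]) spool();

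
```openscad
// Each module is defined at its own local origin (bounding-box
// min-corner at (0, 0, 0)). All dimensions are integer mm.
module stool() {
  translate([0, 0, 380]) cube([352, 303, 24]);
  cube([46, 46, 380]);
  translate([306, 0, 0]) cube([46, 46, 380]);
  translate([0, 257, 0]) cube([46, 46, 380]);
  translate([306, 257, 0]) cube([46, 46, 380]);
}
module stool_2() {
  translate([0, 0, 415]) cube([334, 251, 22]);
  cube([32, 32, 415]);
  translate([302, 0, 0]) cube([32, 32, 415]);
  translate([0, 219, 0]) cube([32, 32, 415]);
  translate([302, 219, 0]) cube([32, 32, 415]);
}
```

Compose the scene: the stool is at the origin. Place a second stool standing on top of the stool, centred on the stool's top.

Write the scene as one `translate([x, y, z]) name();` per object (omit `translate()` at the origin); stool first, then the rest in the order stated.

stool();
translate([9, 26, 404]) stool_2();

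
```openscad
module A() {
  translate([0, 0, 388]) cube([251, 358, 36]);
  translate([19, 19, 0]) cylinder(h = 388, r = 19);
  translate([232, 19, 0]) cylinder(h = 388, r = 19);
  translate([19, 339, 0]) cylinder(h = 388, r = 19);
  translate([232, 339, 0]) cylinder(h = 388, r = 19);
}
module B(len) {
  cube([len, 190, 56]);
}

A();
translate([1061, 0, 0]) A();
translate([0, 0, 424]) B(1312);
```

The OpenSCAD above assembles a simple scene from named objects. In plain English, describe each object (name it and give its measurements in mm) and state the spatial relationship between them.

A is a simple wooden stool: a rectangular seat 251 mm (x) by 358 mm (y), 36 mm thick, top face at z = 424 mm, on four round legs, each 38 mm in diameter. The legs rest on z = 0, each leg's axis is inset half a diameter from the nearest pair of seat edges (so the leg's bounding box is flush with the corner).

B is a rectangular beam 1312 mm long (x), 190 mm deep (y), 56 mm thick (z).

The beam spans the tops of two stools placed 810 mm apart, resting at z = 424 mm.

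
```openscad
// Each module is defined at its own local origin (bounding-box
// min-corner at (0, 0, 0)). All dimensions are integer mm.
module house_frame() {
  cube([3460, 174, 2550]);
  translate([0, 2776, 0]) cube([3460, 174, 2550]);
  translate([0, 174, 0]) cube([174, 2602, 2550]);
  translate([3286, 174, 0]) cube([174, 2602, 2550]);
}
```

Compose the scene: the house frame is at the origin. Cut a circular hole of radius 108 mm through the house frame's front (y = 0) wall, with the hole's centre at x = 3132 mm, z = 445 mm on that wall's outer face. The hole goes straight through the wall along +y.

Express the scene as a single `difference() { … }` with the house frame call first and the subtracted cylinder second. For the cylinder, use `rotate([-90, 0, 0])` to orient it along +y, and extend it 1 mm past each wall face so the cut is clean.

difference() {
  house_frame();
  translate([3132, -1, 445]) rotate([-90, 0, 0]) cylinder(h = 176, r = 108);
}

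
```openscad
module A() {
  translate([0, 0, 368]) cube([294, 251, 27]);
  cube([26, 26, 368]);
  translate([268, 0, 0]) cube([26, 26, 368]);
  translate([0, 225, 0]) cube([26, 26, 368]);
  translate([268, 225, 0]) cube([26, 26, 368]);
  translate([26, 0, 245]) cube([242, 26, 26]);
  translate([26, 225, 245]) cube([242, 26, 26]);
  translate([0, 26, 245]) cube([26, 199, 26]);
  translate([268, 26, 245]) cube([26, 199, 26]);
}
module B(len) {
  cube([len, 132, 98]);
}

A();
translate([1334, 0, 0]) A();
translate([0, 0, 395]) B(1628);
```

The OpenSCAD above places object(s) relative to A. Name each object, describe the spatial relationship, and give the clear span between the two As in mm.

A is a stool. B is a beam. A beam spans the tops of two stools. The clear span between the two stools is 1040 mm.

Second stool starts at x = 1334; first ends at x = 294; clear span = 1334 − 294 = 1040 mm.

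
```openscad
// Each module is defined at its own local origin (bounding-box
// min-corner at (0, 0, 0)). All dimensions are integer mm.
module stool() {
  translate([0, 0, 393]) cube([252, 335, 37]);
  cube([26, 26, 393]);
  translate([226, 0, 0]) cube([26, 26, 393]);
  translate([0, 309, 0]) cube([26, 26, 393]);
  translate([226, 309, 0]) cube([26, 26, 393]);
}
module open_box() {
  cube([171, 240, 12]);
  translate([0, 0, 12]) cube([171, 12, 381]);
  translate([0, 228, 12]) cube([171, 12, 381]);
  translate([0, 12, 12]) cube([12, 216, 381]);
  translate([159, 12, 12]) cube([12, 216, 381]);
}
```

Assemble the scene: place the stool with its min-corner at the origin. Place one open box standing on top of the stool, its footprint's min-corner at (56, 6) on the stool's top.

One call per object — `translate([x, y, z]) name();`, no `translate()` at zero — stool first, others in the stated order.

stool();
translate([56, 6, 430]) open_box();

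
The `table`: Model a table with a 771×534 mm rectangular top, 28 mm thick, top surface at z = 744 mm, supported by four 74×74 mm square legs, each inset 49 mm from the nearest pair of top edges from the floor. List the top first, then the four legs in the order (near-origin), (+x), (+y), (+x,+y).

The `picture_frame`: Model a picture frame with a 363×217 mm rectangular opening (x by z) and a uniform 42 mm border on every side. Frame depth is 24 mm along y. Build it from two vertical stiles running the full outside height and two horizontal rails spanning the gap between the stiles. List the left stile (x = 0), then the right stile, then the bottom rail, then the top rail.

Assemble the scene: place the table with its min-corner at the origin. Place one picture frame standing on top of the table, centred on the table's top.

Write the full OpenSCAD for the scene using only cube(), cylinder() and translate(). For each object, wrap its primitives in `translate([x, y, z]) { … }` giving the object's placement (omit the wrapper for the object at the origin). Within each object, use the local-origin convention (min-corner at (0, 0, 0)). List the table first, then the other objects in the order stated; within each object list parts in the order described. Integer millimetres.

translate([0, 0, 716]) cube([771, 534, 28]);
translate([49, 49, 0]) cube([74, 74, 716]);
translate([648, 49, 0]) cube([74, 74, 716]);
translate([49, 411, 0]) cube([74, 74, 716]);
translate([648, 411, 0]) cube([74, 74, 716]);
translate([162, 255, 744]) {
  cube([42, 24, 301]);
  translate([405, 0, 0]) cube([42, 24, 301]);
  translate([42, 0, 0]) cube([363, 24, 42]);
  translate([42, 0, 259]) cube([363, 24, 42]);
}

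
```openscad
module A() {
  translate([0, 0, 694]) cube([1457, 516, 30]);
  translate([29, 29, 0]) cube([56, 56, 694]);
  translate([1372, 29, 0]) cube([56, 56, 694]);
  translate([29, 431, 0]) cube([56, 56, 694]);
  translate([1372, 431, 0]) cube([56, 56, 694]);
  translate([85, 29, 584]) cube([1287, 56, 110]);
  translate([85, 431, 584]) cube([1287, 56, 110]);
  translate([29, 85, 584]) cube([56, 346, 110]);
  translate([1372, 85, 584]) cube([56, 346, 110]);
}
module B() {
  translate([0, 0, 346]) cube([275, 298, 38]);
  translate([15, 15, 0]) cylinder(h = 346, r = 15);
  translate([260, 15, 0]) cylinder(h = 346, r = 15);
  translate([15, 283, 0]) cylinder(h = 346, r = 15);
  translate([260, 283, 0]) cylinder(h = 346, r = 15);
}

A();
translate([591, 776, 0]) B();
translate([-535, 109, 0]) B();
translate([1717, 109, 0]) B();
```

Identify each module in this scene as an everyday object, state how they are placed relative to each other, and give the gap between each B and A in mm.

Each stool's nearest face is 260 mm from the table's bounding box.

A is a table. B is a stool. Three stools sit around the table at the +y, −x, +x sides. The gap between each stool and the table is 260 mm.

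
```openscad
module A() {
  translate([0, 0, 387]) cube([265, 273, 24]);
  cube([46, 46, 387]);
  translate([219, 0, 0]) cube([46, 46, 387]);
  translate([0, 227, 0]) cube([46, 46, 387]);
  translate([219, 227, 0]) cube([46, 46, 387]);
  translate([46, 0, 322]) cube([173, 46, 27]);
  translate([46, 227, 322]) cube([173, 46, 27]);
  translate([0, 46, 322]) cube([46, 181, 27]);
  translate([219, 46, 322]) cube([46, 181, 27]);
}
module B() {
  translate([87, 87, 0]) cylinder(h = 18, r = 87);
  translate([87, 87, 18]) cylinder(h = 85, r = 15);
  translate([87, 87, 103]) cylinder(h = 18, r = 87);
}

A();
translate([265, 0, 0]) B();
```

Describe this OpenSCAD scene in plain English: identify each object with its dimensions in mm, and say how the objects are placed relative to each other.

A is a four-legged stool. The seat is 265×273 mm, 24 mm thick, top at z = 411 mm. It stands on four square legs, each 46×46 mm in cross-section, from z = 0 to the seat underside, each flush with a corner of the seat. Four stretchers, 46 mm wide and 27 mm tall, connect adjacent legs with their undersides at z = 322 mm, each running between the inner faces of the legs it joins and aligned with the legs' outer faces on the other axis.

B is a spool: two coaxial disc flanges of radius 87 mm and thickness 18 mm, joined by a core cylinder of radius 15 mm and height 85 mm. The lower flange rests on z = 0 and the three cylinders share a vertical axis.

The spool is against the stool's +x side, with their −y faces flush.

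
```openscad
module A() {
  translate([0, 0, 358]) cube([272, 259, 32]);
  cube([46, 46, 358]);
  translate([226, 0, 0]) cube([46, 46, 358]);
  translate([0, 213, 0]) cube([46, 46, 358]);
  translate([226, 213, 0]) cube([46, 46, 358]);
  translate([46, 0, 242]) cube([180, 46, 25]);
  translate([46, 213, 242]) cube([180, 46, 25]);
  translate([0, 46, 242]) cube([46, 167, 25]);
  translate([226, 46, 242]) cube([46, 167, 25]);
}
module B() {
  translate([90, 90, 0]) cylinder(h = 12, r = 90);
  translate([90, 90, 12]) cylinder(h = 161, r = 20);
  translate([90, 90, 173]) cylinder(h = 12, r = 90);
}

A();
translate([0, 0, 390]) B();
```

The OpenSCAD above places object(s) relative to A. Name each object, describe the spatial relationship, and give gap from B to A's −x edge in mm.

A is a stool. B is a spool. The spool is on top of the stool. The gap from the spool to the stool's −x edge is 0 mm.

The spool's min-x is at 0; the stool's min-x is 0; gap = 0 mm.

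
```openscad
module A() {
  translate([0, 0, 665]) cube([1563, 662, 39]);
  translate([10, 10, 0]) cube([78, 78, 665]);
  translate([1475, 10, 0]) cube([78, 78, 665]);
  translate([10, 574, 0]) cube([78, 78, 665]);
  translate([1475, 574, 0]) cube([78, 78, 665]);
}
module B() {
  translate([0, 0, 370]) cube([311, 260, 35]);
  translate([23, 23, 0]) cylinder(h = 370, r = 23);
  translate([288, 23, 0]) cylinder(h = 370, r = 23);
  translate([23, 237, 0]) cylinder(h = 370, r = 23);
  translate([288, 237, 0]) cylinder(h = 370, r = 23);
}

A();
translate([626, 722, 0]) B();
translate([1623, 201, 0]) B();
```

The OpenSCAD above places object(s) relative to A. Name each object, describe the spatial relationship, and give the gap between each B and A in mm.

A is a table. B is a stool. Two stools sit around the table at the +y, +x sides. The gap between each stool and the table is 60 mm.

Each stool's nearest face is 60 mm from the table's bounding box.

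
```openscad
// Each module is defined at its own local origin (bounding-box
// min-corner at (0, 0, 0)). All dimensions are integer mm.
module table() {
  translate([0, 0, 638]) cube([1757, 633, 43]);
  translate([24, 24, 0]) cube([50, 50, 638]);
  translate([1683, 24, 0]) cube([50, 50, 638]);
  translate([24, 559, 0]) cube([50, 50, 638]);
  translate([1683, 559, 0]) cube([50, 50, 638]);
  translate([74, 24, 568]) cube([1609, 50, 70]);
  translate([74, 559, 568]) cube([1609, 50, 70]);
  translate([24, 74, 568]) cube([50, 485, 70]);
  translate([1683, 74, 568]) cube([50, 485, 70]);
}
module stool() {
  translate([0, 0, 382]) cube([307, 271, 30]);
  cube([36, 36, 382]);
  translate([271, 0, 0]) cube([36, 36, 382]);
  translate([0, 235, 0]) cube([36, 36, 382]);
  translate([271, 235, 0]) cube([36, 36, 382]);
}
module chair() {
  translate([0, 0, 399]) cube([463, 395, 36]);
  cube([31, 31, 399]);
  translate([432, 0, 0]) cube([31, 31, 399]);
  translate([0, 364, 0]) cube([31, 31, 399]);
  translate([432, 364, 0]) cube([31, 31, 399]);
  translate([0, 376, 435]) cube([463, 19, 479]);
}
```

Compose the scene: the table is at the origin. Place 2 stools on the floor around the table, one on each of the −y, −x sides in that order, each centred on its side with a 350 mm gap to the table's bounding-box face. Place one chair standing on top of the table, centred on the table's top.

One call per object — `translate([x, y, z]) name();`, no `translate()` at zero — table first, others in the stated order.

table();
translate([725, -621, 0]) stool();
translate([-657, 181, 0]) stool();
translate([647, 119, 681]) chair();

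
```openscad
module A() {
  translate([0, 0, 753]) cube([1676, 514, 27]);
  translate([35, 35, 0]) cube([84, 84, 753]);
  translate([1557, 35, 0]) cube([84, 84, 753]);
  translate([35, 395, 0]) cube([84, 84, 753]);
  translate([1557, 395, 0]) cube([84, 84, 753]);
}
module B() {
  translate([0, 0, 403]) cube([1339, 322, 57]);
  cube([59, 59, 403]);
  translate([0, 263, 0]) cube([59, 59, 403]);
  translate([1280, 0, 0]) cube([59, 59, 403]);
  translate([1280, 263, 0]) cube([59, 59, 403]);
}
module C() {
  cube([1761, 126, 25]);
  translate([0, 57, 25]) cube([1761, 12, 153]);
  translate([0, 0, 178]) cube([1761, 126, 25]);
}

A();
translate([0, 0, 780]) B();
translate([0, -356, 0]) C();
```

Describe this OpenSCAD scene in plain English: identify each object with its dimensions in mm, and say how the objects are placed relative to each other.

A is a table with a 1676×514 mm rectangular top, 27 mm thick, top surface at z = 780 mm, supported by four 84×84 mm square legs, each inset 35 mm from the nearest pair of top edges, running from the floor.

B is a bench: a 1339×322 mm seat slab, 57 mm thick, top at z = 460 mm, on four 59×59 mm square legs flush with the seat corners and standing on z = 0.

C is an I-beam lying along x, 1761 mm long. Overall section height 203 mm. Two flanges 126 mm wide (y) and 25 mm thick, one on the floor and one at the top; a web 12 mm thick runs between them, centred on the flange width.

The bench is on top of the table. The I-beam is on the floor beside the table on its −y side.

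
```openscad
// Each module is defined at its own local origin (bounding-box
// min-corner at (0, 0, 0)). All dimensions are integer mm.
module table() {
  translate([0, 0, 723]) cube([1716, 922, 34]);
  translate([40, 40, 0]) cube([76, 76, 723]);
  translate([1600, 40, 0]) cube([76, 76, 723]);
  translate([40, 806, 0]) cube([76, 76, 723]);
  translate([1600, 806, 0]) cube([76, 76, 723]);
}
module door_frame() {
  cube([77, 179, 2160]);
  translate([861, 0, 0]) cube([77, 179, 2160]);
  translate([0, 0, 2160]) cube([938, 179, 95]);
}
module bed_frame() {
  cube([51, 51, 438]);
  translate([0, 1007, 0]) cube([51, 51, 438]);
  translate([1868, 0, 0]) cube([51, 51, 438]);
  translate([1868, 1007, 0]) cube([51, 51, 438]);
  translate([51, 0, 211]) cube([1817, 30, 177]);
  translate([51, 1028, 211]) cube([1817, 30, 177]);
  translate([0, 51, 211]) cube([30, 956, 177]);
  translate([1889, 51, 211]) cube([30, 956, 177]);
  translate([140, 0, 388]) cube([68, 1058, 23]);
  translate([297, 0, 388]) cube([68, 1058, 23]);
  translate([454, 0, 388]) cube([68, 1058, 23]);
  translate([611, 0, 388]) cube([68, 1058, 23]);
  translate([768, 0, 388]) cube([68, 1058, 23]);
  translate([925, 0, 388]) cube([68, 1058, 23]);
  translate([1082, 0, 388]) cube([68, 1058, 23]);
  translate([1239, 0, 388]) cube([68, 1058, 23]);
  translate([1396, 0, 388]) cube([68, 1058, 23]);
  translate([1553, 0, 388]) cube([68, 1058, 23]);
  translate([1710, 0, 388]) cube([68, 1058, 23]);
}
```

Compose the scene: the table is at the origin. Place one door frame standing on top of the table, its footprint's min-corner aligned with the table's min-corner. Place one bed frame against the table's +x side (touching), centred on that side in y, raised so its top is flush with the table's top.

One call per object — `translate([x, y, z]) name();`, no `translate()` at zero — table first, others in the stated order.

table();
translate([0, 0, 757]) door_frame();
translate([1716, -68, 319]) bed_frame();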